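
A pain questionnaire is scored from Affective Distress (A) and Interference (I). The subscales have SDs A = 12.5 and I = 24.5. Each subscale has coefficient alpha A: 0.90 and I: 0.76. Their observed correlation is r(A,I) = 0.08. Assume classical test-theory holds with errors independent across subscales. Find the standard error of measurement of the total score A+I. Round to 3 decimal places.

Var(total) = 756.5 + 49 = 805.5.
True-score variance = 596.815 + 49 = 645.815, so reliability = 0.8018.
Error variance = 805.5 − 645.815 = 159.685; SEM = √159.685 = 12.637.

12.637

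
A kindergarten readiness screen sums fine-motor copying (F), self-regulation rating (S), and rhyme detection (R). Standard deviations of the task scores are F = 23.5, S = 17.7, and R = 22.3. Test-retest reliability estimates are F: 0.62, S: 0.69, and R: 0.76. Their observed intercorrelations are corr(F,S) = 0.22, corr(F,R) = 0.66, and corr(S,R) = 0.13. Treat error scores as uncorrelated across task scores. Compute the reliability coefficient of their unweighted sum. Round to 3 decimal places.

0.818

Var(F+S+R) = 23.5² + 17.7² + 22.3² + 2·[23.5·17.7·0.22 + 23.5·22.3·0.66 + 17.7·22.3·0.13] = 1362.83 + 977.389 = 2340.22.
With uncorrelated errors the cross-covariances are all true-score covariance, so they carry over unchanged; only the diagonal terms shrink to ρᵢσᵢ².
True-score variance = [23.5²·0.62 + 17.7²·0.69 + 22.3²·0.76] + 977.389 = 936.505 + 977.389 = 1913.89.
Reliability = 1913.89 / 2340.22 = 0.818.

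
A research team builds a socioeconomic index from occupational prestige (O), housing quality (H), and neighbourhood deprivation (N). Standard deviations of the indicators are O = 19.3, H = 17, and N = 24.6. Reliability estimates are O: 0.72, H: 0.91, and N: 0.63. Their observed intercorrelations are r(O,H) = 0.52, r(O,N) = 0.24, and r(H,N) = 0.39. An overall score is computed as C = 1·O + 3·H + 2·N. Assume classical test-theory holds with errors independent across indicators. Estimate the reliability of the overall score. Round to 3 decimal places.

Var(C) = 19.3² + 3²·17² + 2²·24.6² + 2·[3·19.3·17·0.52 + 2·19.3·24.6·0.24 + 6·17·24.6·0.39] = 5394.13 + 3436.64 = 8830.77.
Under uncorrelated errors the observed covariances equal the true-score covariances, so only the own-variance terms attenuate.
True-score variance = [19.3²·0.72 + 3²·17²·0.91 + 2²·24.6²·0.63] + 3436.64 = 4160.11 + 3436.64 = 7596.74.
Reliability = 7596.74 / 8830.77 = 0.860.

0.860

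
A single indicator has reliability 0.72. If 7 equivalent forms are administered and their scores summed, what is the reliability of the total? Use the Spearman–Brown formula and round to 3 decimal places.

0.947

ρ_k = kρ / (1 + (k−1)ρ) = 7·0.72 / (1 + 6·0.72) = 5.040 / 5.320 = 0.947.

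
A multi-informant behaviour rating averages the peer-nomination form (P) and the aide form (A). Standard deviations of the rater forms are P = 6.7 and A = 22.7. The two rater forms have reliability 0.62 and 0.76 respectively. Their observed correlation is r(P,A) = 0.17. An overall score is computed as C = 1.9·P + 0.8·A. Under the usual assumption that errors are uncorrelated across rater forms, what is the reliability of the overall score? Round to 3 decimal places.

0.753

Var(C) = 1.9²·6.7² + 0.8²·22.7² + 2·[1.52·6.7·22.7·0.17] = 491.839 + 78.6001 = 570.439.
Under uncorrelated errors the observed covariances equal the true-score covariances, so only the own-variance terms attenuate.
True-score variance = [1.9²·6.7²·0.62 + 0.8²·22.7²·0.76] + 78.6001 = 351.11 + 78.6001 = 429.71.
Reliability = 429.71 / 570.439 = 0.753.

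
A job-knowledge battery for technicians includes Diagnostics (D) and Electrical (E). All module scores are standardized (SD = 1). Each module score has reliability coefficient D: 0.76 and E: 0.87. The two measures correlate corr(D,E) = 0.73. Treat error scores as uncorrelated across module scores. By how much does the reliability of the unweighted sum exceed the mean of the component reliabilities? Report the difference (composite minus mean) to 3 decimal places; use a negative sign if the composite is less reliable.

0.078

Var(sum) = 2 + 1.46 = 3.46; true-score variance = 1.63 + 1.46 = 3.09; composite reliability = 0.8931.
Mean component reliability = 0.8150.
Difference = 0.8931 − 0.8150 = 0.078.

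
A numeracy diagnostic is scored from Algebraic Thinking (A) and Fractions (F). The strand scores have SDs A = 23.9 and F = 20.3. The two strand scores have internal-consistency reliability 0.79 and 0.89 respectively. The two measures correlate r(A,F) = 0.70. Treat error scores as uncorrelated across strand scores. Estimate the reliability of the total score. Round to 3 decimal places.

0.901

Var(A+F) = 23.9² + 20.3² + 2·[23.9·20.3·0.70] = 983.3 + 679.238 = 1662.54.
Under uncorrelated errors the observed covariances equal the true-score covariances, so only the own-variance terms attenuate.
True-score variance = [23.9²·0.79 + 20.3²·0.89] + 679.238 = 818.016 + 679.238 = 1497.25.
Reliability = 1497.25 / 1662.54 = 0.901.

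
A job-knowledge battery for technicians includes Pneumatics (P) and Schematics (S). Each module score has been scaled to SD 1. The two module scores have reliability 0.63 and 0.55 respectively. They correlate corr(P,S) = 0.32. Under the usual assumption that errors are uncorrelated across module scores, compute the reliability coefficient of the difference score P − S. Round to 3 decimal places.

Var(P−S) = 1 + 1 − 2·0.32 = 2 − 0.64 = 1.36.
Under uncorrelated errors the observed covariances equal the true-score covariances, so only the own-variance terms attenuate.
True-score variance = [0.63 + 0.55] − 0.64 = 1.18 − 0.64 = 0.54.
Reliability = 0.54 / 1.36 = 0.397.

0.397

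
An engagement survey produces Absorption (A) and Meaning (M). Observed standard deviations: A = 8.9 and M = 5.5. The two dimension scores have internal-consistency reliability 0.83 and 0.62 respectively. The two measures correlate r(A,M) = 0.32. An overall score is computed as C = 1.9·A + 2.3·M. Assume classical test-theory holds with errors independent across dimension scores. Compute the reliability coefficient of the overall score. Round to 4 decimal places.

0.8123

Var(C) = 1.9²·8.9² + 2.3²·5.5² + 2·[4.37·8.9·5.5·0.32] = 445.971 + 136.903 = 582.874.
Under uncorrelated errors the observed covariances equal the true-score covariances, so only the own-variance terms attenuate.
True-score variance = [1.9²·8.9²·0.83 + 2.3²·5.5²·0.62] + 136.903 = 336.551 + 136.903 = 473.454.
Reliability = 473.454 / 582.874 = 0.8123.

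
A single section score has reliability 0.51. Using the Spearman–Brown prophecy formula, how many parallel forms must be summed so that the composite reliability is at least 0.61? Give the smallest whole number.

2

k ≥ ρ*(1−ρ₁)/(ρ₁(1−ρ*)) = 0.61·0.49 / (0.51·0.39) = 1.503.
Smallest integer k = 2.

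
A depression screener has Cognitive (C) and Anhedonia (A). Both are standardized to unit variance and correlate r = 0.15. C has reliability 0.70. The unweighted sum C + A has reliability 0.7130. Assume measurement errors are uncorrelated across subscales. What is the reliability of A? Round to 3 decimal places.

0.640

Var(C+A) = 2 + 2·0.15 = 2.300.
True-score variance = ρ_C + ρ_A + 2·0.15, so 0.7130 = (0.70 + ρ_A + 0.30) / 2.300.
ρ_A = 0.7130·2.300 − 0.70 − 0.30 = 0.640.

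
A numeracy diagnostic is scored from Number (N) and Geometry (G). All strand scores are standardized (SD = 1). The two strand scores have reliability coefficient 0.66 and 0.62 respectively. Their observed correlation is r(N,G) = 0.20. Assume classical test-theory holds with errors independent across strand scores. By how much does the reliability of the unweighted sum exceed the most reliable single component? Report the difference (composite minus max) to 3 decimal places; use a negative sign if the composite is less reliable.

0.040

Var(sum) = 2 + 0.4 = 2.4; true-score variance = 1.28 + 0.4 = 1.68; composite reliability = 0.7000.
Max component reliability = 0.6600.
Difference = 0.7000 − 0.6600 = 0.040.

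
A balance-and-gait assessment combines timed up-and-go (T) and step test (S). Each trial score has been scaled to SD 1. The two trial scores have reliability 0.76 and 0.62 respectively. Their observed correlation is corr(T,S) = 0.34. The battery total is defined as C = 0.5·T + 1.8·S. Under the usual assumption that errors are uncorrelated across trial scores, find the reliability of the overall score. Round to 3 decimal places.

Var(C) = 0.5² + 1.8² + 2·[0.9·0.34] = 3.49 + 0.612 = 4.102.
Under uncorrelated errors the observed covariances equal the true-score covariances, so only the own-variance terms attenuate.
True-score variance = [0.5²·0.76 + 1.8²·0.62] + 0.612 = 2.1988 + 0.612 = 2.8108.
Reliability = 2.8108 / 4.102 = 0.685.

0.685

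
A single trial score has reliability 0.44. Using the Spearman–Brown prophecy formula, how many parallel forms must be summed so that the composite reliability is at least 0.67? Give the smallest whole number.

k ≥ ρ*(1−ρ₁)/(ρ₁(1−ρ*)) = 0.67·0.56 / (0.44·0.33) = 2.584.
Smallest integer k = 3.

3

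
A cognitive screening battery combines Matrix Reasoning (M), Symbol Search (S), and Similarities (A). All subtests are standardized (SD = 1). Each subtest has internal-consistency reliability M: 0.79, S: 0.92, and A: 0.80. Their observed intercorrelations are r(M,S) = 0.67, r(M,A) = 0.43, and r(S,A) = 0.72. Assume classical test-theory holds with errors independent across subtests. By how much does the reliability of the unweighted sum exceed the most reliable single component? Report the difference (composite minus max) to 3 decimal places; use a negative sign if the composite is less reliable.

Var(sum) = 3 + 3.64 = 6.64; true-score variance = 2.51 + 3.64 = 6.15; composite reliability = 0.9262.
Max component reliability = 0.9200.
Difference = 0.9262 − 0.9200 = 0.006.

0.006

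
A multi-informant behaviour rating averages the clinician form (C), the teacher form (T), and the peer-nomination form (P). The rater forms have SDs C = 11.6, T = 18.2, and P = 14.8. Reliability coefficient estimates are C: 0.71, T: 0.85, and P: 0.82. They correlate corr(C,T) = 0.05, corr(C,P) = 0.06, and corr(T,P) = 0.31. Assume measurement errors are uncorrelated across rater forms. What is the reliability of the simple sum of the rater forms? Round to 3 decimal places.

0.857

Var(C+T+P) = 11.6² + 18.2² + 14.8² + 2·[11.6·18.2·0.05 + 11.6·14.8·0.06 + 18.2·14.8·0.31] = 684.84 + 208.717 = 893.557.
With uncorrelated errors the cross-covariances are all true-score covariance, so they carry over unchanged; only the diagonal terms shrink to ρᵢσᵢ².
True-score variance = [11.6²·0.71 + 18.2²·0.85 + 14.8²·0.82] + 208.717 = 556.704 + 208.717 = 765.421.
Reliability = 765.421 / 893.557 = 0.857.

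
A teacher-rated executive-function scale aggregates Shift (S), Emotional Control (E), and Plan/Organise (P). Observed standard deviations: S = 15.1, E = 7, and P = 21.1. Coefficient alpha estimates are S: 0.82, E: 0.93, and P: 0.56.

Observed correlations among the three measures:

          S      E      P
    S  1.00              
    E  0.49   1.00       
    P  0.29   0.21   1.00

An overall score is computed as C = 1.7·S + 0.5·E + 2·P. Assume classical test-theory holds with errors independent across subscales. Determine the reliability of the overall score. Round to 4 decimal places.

Var(C) = 1.7²·15.1² + 0.5²·7² + 2²·21.1² + 2·[0.85·15.1·7·0.49 + 3.4·15.1·21.1·0.29 + 7·21.1·0.21] = 2452.04 + 778.381 = 3230.42.
Under uncorrelated errors the observed covariances equal the true-score covariances, so only the own-variance terms attenuate.
True-score variance = [1.7²·15.1²·0.82 + 0.5²·7²·0.93 + 2²·21.1²·0.56] + 778.381 = 1549 + 778.381 = 2327.38.
Reliability = 2327.38 / 3230.42 = 0.7205.

0.7205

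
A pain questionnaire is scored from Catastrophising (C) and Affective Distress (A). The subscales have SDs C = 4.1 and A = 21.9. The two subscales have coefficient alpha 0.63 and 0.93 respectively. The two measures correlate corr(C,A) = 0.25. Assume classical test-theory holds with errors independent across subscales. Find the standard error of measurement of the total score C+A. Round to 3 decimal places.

Var(total) = 496.42 + 44.895 = 541.315.
True-score variance = 456.628 + 44.895 = 501.523, so reliability = 0.9265.
Error variance = 541.315 − 501.523 = 39.7924; SEM = √39.7924 = 6.308.

6.308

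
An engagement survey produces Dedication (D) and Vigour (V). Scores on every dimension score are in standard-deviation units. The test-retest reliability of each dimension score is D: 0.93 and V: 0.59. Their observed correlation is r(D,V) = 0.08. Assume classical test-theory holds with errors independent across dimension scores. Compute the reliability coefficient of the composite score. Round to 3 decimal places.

Var(D+V) = 2 + 2·[0.08] = 2 + 0.16 = 2.16.
Because errors are independent across components, Cov(Tᵢ,Tⱼ) = Cov(Xᵢ,Xⱼ); the off-diagonal part of the true-score variance is the same as above.
True-score variance = [0.93 + 0.59] + 0.16 = 1.52 + 0.16 = 1.68.
Reliability = 1.68 / 2.16 = 0.778.

0.778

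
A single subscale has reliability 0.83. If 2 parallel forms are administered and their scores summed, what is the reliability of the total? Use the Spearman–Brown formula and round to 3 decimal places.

0.907

ρ_k = kρ / (1 + (k−1)ρ) = 2·0.83 / (1 + 1·0.83) = 1.660 / 1.830 = 0.907.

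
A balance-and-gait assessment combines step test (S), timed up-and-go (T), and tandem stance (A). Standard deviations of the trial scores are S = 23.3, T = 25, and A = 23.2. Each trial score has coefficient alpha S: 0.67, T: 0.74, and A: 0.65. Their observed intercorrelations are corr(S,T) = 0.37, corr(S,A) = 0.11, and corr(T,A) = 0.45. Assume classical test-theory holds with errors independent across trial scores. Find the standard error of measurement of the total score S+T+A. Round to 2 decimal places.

Var(total) = 1706.13 + 1071.97 = 2778.1.
True-score variance = 1176.09 + 1071.97 = 2248.07, so reliability = 0.8092.
Error variance = 2778.1 − 2248.07 = 530.038; SEM = √530.038 = 23.02.

23.02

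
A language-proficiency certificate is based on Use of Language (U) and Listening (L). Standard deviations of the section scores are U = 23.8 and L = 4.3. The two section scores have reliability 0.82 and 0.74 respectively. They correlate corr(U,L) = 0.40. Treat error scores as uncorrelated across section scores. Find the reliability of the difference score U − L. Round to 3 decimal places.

Var(U−L) = 23.8² + 4.3² − 2·23.8·4.3·0.40 = 584.93 − 81.872 = 503.058.
Because errors are independent across components, Cov(Tᵢ,Tⱼ) = Cov(Xᵢ,Xⱼ); the off-diagonal part of the true-score variance is the same as above.
True-score variance = [23.8²·0.82 + 4.3²·0.74] − 81.872 = 478.163 − 81.872 = 396.291.
Reliability = 396.291 / 503.058 = 0.788.

0.788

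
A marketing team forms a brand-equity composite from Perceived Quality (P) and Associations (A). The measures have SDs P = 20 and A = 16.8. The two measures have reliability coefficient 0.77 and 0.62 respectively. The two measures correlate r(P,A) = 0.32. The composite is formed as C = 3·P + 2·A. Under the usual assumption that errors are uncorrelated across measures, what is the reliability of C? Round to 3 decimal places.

0.791

Var(C) = 3²·20² + 2²·16.8² + 2·[6·20·16.8·0.32] = 4728.96 + 1290.24 = 6019.2.
Because errors are independent across components, Cov(Tᵢ,Tⱼ) = Cov(Xᵢ,Xⱼ); the off-diagonal part of the true-score variance is the same as above.
True-score variance = [3²·20²·0.77 + 2²·16.8²·0.62] + 1290.24 = 3471.96 + 1290.24 = 4762.2.
Reliability = 4762.2 / 6019.2 = 0.791.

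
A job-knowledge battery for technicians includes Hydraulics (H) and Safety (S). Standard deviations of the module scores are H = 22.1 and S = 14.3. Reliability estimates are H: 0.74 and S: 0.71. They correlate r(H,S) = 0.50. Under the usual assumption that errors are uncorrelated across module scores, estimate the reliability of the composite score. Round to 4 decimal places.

Var(H+S) = 22.1² + 14.3² + 2·[22.1·14.3·0.50] = 692.9 + 316.03 = 1008.93.
Because errors are independent across components, Cov(Tᵢ,Tⱼ) = Cov(Xᵢ,Xⱼ); the off-diagonal part of the true-score variance is the same as above.
True-score variance = [22.1²·0.74 + 14.3²·0.71] + 316.03 = 506.611 + 316.03 = 822.641.
Reliability = 822.641 / 1008.93 = 0.8154.

0.8154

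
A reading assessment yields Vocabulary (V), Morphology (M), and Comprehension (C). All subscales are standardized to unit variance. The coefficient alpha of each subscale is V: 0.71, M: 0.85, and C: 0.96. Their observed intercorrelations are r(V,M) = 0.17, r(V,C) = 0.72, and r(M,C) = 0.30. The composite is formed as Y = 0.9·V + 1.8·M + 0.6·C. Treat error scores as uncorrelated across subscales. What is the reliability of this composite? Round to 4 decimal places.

Var(Y) = 0.9² + 1.8² + 0.6² + 2·[1.62·0.17 + 0.54·0.72 + 1.08·0.30] = 4.41 + 1.9764 = 6.3864.
With uncorrelated errors the cross-covariances are all true-score covariance, so they carry over unchanged; only the diagonal terms shrink to ρᵢσᵢ².
True-score variance = [0.9²·0.71 + 1.8²·0.85 + 0.6²·0.96] + 1.9764 = 3.6747 + 1.9764 = 5.6511.
Reliability = 5.6511 / 6.3864 = 0.8849.

0.8849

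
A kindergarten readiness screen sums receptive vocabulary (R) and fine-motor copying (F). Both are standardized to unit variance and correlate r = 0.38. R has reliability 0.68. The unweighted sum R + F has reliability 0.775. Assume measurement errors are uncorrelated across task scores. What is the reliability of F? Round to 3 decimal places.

0.699

Var(R+F) = 2 + 2·0.38 = 2.760.
True-score variance = ρ_R + ρ_F + 2·0.38, so 0.775 = (0.68 + ρ_F + 0.76) / 2.760.
ρ_F = 0.775·2.760 − 0.68 − 0.76 = 0.699.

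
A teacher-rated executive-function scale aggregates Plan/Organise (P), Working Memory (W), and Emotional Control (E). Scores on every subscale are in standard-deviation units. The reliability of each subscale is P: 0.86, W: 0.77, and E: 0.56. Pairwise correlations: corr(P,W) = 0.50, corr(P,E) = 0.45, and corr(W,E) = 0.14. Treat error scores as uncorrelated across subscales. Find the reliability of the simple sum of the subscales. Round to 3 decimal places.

0.844

Var(P+W+E) = 3 + 2·[0.50 + 0.45 + 0.14] = 3 + 2.18 = 5.18.
Under uncorrelated errors the observed covariances equal the true-score covariances, so only the own-variance terms attenuate.
True-score variance = [0.86 + 0.77 + 0.56] + 2.18 = 2.19 + 2.18 = 4.37.
Reliability = 4.37 / 5.18 = 0.844.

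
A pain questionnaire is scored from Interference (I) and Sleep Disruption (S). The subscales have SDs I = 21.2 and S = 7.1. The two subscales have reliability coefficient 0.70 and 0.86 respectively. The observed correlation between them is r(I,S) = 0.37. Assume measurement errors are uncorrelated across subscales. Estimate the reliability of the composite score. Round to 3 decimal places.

0.768

Var(I+S) = 21.2² + 7.1² + 2·[21.2·7.1·0.37] = 499.85 + 111.385 = 611.235.
Because errors are independent across components, Cov(Tᵢ,Tⱼ) = Cov(Xᵢ,Xⱼ); the off-diagonal part of the true-score variance is the same as above.
True-score variance = [21.2²·0.70 + 7.1²·0.86] + 111.385 = 357.961 + 111.385 = 469.345.
Reliability = 469.345 / 611.235 = 0.768.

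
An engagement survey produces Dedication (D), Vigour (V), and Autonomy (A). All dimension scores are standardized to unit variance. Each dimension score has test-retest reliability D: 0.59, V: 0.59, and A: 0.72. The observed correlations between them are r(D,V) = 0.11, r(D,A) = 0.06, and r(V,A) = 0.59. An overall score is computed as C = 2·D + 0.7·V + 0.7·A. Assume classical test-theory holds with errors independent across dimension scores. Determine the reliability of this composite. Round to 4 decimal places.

0.6722

Var(C) = 2² + 0.7² + 0.7² + 2·[1.4·0.11 + 1.4·0.06 + 0.49·0.59] = 4.98 + 1.0542 = 6.0342.
Under uncorrelated errors the observed covariances equal the true-score covariances, so only the own-variance terms attenuate.
True-score variance = [2²·0.59 + 0.7²·0.59 + 0.7²·0.72] + 1.0542 = 3.0019 + 1.0542 = 4.0561.
Reliability = 4.0561 / 6.0342 = 0.6722.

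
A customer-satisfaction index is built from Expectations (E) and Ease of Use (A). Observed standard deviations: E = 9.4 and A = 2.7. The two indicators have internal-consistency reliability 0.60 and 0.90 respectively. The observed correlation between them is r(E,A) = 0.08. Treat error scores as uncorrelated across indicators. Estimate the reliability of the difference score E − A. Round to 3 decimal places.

Var(E−A) = 9.4² + 2.7² − 2·9.4·2.7·0.08 = 95.65 − 4.0608 = 91.5892.
With uncorrelated errors the cross-covariances are all true-score covariance, so they carry over unchanged; only the diagonal terms shrink to ρᵢσᵢ².
True-score variance = [9.4²·0.60 + 2.7²·0.90] − 4.0608 = 59.577 − 4.0608 = 55.5162.
Reliability = 55.5162 / 91.5892 = 0.606.

0.606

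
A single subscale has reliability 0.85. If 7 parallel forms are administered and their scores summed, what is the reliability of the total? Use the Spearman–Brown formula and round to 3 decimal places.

0.975

ρ_k = kρ / (1 + (k−1)ρ) = 7·0.85 / (1 + 6·0.85) = 5.950 / 6.100 = 0.975.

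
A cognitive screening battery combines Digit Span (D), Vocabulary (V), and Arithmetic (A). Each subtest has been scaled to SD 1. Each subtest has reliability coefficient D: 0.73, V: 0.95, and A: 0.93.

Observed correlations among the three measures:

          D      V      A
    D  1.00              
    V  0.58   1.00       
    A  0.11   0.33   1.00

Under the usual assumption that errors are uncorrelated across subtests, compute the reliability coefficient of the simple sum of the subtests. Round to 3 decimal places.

0.923

Var(D+V+A) = 3 + 2·[0.58 + 0.11 + 0.33] = 3 + 2.04 = 5.04.
Because errors are independent across components, Cov(Tᵢ,Tⱼ) = Cov(Xᵢ,Xⱼ); the off-diagonal part of the true-score variance is the same as above.
True-score variance = [0.73 + 0.95 + 0.93] + 2.04 = 2.61 + 2.04 = 4.65.
Reliability = 4.65 / 5.04 = 0.923.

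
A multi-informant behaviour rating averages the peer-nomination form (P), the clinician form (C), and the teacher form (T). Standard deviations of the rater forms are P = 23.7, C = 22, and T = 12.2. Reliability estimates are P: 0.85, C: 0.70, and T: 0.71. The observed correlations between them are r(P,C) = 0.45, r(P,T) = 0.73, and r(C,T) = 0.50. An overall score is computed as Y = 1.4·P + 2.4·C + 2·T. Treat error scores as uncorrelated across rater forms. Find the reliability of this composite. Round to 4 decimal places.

Var(Y) = 1.4²·23.7² + 2.4²·22² + 2²·12.2² + 2·[3.36·23.7·22·0.45 + 2.8·23.7·12.2·0.73 + 4.8·22·12.2·0.50] = 4484.11 + 4047.04 = 8531.15.
With uncorrelated errors the cross-covariances are all true-score covariance, so they carry over unchanged; only the diagonal terms shrink to ρᵢσᵢ².
True-score variance = [1.4²·23.7²·0.85 + 2.4²·22²·0.70 + 2²·12.2²·0.71] + 4047.04 = 3309.97 + 4047.04 = 7357.01.
Reliability = 7357.01 / 8531.15 = 0.8624.

0.8624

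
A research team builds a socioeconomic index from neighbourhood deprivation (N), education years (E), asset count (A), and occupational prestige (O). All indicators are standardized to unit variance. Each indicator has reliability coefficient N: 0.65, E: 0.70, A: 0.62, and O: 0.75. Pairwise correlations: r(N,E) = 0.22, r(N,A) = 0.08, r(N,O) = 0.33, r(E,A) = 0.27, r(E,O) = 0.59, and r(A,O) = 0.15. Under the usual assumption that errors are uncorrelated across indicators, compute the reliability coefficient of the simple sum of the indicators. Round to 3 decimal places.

Var(N+E+A+O) = 4 + 2·[0.22 + 0.08 + 0.33 + 0.27 + 0.59 + 0.15] = 4 + 3.28 = 7.28.
Because errors are independent across components, Cov(Tᵢ,Tⱼ) = Cov(Xᵢ,Xⱼ); the off-diagonal part of the true-score variance is the same as above.
True-score variance = [0.65 + 0.70 + 0.62 + 0.75] + 3.28 = 2.72 + 3.28 = 6.
Reliability = 6 / 7.28 = 0.824.

0.824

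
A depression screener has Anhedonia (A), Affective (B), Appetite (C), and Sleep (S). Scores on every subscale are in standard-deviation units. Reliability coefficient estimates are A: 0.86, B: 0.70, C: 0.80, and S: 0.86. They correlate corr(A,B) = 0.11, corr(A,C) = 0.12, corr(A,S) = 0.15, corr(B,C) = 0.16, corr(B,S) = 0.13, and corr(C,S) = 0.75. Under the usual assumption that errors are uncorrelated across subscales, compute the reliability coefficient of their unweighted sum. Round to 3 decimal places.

Var(A+B+C+S) = 4 + 2·[0.11 + 0.12 + 0.15 + 0.16 + 0.13 + 0.75] = 4 + 2.84 = 6.84.
With uncorrelated errors the cross-covariances are all true-score covariance, so they carry over unchanged; only the diagonal terms shrink to ρᵢσᵢ².
True-score variance = [0.86 + 0.70 + 0.80 + 0.86] + 2.84 = 3.22 + 2.84 = 6.06.
Reliability = 6.06 / 6.84 = 0.886.

0.886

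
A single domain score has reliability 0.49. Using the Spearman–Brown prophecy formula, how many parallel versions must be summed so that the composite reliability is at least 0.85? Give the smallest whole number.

6

k ≥ ρ*(1−ρ₁)/(ρ₁(1−ρ*)) = 0.85·0.51 / (0.49·0.15) = 5.898.
Smallest integer k = 6.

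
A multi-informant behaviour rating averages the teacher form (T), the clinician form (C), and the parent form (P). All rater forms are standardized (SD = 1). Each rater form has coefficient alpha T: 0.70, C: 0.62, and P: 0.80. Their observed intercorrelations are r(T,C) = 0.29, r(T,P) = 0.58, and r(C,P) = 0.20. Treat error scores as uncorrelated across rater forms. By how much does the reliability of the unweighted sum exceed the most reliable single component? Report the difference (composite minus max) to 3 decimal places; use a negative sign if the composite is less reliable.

Var(sum) = 3 + 2.14 = 5.14; true-score variance = 2.12 + 2.14 = 4.26; composite reliability = 0.8288.
Max component reliability = 0.8000.
Difference = 0.8288 − 0.8000 = 0.029.

0.029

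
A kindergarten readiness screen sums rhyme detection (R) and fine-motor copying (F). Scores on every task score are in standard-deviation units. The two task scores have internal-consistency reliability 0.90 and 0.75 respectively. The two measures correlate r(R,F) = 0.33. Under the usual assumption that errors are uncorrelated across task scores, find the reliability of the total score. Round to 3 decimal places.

Var(R+F) = 2 + 2·[0.33] = 2 + 0.66 = 2.66.
Under uncorrelated errors the observed covariances equal the true-score covariances, so only the own-variance terms attenuate.
True-score variance = [0.90 + 0.75] + 0.66 = 1.65 + 0.66 = 2.31.
Reliability = 2.31 / 2.66 = 0.868.

0.868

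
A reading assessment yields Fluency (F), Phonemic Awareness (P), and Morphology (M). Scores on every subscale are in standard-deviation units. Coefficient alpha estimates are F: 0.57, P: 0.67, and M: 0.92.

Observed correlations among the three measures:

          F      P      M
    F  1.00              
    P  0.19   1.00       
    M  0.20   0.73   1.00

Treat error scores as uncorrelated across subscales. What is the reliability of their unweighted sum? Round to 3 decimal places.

0.840

Var(F+P+M) = 3 + 2·[0.19 + 0.20 + 0.73] = 3 + 2.24 = 5.24.
Under uncorrelated errors the observed covariances equal the true-score covariances, so only the own-variance terms attenuate.
True-score variance = [0.57 + 0.67 + 0.92] + 2.24 = 2.16 + 2.24 = 4.4.
Reliability = 4.4 / 5.24 = 0.840.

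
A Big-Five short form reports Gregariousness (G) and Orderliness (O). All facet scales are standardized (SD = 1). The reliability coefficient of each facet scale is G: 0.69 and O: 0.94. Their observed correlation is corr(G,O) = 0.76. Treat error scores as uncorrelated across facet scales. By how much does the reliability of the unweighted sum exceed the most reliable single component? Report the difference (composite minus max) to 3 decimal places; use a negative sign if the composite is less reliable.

Var(sum) = 2 + 1.52 = 3.52; true-score variance = 1.63 + 1.52 = 3.15; composite reliability = 0.8949.
Max component reliability = 0.9400.
Difference = 0.8949 − 0.9400 = -0.045.

-0.045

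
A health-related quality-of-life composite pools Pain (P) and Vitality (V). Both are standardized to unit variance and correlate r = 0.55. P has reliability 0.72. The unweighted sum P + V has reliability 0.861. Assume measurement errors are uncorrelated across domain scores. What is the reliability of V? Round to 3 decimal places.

Var(P+V) = 2 + 2·0.55 = 3.100.
True-score variance = ρ_P + ρ_V + 2·0.55, so 0.861 = (0.72 + ρ_V + 1.10) / 3.100.
ρ_V = 0.861·3.100 − 0.72 − 1.10 = 0.849.

0.849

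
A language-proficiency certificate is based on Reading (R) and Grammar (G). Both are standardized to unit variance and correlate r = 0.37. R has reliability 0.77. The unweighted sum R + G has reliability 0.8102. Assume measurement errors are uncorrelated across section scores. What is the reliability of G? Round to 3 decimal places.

0.710

Var(R+G) = 2 + 2·0.37 = 2.740.
True-score variance = ρ_R + ρ_G + 2·0.37, so 0.8102 = (0.77 + ρ_G + 0.74) / 2.740.
ρ_G = 0.8102·2.740 − 0.77 − 0.74 = 0.710.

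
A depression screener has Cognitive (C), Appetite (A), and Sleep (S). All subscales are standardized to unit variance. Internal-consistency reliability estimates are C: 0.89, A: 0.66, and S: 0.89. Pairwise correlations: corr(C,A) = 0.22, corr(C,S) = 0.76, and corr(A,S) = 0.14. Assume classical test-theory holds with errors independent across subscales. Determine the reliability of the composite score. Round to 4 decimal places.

0.8931

Var(C+A+S) = 3 + 2·[0.22 + 0.76 + 0.14] = 3 + 2.24 = 5.24.
With uncorrelated errors the cross-covariances are all true-score covariance, so they carry over unchanged; only the diagonal terms shrink to ρᵢσᵢ².
True-score variance = [0.89 + 0.66 + 0.89] + 2.24 = 2.44 + 2.24 = 4.68.
Reliability = 4.68 / 5.24 = 0.8931.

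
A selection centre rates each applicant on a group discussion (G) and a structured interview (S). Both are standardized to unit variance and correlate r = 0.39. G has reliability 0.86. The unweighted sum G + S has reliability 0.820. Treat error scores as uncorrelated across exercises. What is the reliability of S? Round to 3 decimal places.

Var(G+S) = 2 + 2·0.39 = 2.780.
True-score variance = ρ_G + ρ_S + 2·0.39, so 0.820 = (0.86 + ρ_S + 0.78) / 2.780.
ρ_S = 0.820·2.780 − 0.86 − 0.78 = 0.640.

0.640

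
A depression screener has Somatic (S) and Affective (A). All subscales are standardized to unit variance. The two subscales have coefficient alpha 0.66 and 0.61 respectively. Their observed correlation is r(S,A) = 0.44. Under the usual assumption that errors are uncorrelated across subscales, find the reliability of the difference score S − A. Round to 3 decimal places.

Var(S−A) = 1 + 1 − 2·0.44 = 2 − 0.88 = 1.12.
Because errors are independent across components, Cov(Tᵢ,Tⱼ) = Cov(Xᵢ,Xⱼ); the off-diagonal part of the true-score variance is the same as above.
True-score variance = [0.66 + 0.61] − 0.88 = 1.27 − 0.88 = 0.39.
Reliability = 0.39 / 1.12 = 0.348.

0.348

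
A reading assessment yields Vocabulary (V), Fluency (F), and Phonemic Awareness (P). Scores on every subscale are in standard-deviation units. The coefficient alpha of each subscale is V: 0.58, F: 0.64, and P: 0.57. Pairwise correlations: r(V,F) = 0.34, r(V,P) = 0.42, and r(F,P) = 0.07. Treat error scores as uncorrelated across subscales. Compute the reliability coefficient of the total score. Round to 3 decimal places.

0.740

Var(V+F+P) = 3 + 2·[0.34 + 0.42 + 0.07] = 3 + 1.66 = 4.66.
With uncorrelated errors the cross-covariances are all true-score covariance, so they carry over unchanged; only the diagonal terms shrink to ρᵢσᵢ².
True-score variance = [0.58 + 0.64 + 0.57] + 1.66 = 1.79 + 1.66 = 3.45.
Reliability = 3.45 / 4.66 = 0.740.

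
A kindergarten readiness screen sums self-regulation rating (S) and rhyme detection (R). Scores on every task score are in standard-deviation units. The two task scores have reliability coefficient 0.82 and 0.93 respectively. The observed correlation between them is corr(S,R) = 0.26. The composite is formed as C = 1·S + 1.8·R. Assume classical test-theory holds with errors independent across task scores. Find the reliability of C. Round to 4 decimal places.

0.9214

Var(C) = 1 + 1.8² + 2·[1.8·0.26] = 4.24 + 0.936 = 5.176.
With uncorrelated errors the cross-covariances are all true-score covariance, so they carry over unchanged; only the diagonal terms shrink to ρᵢσᵢ².
True-score variance = [0.82 + 1.8²·0.93] + 0.936 = 3.8332 + 0.936 = 4.7692.
Reliability = 4.7692 / 5.176 = 0.9214.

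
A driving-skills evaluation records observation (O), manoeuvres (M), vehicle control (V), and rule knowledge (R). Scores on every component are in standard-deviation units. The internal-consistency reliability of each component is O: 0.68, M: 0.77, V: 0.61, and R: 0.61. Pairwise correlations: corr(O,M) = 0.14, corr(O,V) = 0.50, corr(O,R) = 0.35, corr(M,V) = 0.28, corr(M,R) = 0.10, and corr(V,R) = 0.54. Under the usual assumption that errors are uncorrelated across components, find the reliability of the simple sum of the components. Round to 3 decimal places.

0.830

Var(O+M+V+R) = 4 + 2·[0.14 + 0.50 + 0.35 + 0.28 + 0.10 + 0.54] = 4 + 3.82 = 7.82.
Under uncorrelated errors the observed covariances equal the true-score covariances, so only the own-variance terms attenuate.
True-score variance = [0.68 + 0.77 + 0.61 + 0.61] + 3.82 = 2.67 + 3.82 = 6.49.
Reliability = 6.49 / 7.82 = 0.830.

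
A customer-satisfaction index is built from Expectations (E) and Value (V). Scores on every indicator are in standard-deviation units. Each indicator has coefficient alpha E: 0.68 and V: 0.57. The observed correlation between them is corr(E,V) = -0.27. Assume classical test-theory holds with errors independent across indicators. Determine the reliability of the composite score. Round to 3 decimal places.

Var(E+V) = 2 + 2·[(-0.27)] = 2 − 0.54 = 1.46.
Because errors are independent across components, Cov(Tᵢ,Tⱼ) = Cov(Xᵢ,Xⱼ); the off-diagonal part of the true-score variance is the same as above.
True-score variance = [0.68 + 0.57] − 0.54 = 1.25 − 0.54 = 0.71.
Reliability = 0.71 / 1.46 = 0.486.

0.486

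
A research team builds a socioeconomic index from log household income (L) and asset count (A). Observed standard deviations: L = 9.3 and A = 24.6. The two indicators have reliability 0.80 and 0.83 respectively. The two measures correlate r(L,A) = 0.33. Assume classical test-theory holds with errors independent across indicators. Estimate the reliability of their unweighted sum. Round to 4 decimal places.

0.8574

Var(L+A) = 9.3² + 24.6² + 2·[9.3·24.6·0.33] = 691.65 + 150.995 = 842.645.
With uncorrelated errors the cross-covariances are all true-score covariance, so they carry over unchanged; only the diagonal terms shrink to ρᵢσᵢ².
True-score variance = [9.3²·0.80 + 24.6²·0.83] + 150.995 = 571.475 + 150.995 = 722.47.
Reliability = 722.47 / 842.645 = 0.8574.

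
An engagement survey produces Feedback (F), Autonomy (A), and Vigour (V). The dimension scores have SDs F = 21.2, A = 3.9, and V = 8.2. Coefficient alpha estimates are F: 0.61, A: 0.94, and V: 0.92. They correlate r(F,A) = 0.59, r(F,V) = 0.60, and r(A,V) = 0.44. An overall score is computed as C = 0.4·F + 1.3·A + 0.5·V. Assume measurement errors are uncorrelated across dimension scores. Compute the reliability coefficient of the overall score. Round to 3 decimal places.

Var(C) = 0.4²·21.2² + 1.3²·3.9² + 0.5²·8.2² + 2·[0.52·21.2·3.9·0.59 + 0.2·21.2·8.2·0.60 + 0.65·3.9·8.2·0.44] = 114.425 + 110.747 = 225.172.
Because errors are independent across components, Cov(Tᵢ,Tⱼ) = Cov(Xᵢ,Xⱼ); the off-diagonal part of the true-score variance is the same as above.
True-score variance = [0.4²·21.2²·0.61 + 1.3²·3.9²·0.94 + 0.5²·8.2²·0.92] + 110.747 = 83.4932 + 110.747 = 194.24.
Reliability = 194.24 / 225.172 = 0.863.

0.863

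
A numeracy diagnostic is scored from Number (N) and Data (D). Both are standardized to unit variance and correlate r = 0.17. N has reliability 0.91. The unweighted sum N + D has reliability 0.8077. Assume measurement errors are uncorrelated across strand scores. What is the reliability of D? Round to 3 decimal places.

0.640

Var(N+D) = 2 + 2·0.17 = 2.340.
True-score variance = ρ_N + ρ_D + 2·0.17, so 0.8077 = (0.91 + ρ_D + 0.34) / 2.340.
ρ_D = 0.8077·2.340 − 0.91 − 0.34 = 0.640.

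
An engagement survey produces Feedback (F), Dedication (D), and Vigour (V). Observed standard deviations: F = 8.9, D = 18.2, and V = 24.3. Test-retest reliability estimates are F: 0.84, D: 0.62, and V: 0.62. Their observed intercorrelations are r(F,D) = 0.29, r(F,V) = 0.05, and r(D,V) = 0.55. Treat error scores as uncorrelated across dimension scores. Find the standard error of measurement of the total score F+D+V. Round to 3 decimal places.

19.051

Var(total) = 1000.94 + 602.061 = 1603.
True-score variance = 638.009 + 602.061 = 1240.07, so reliability = 0.7736.
Error variance = 1603 − 1240.07 = 362.931; SEM = √362.931 = 19.051.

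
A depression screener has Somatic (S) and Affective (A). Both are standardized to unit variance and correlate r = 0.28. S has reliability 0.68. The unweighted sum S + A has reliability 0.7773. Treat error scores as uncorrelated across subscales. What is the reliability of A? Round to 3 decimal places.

0.750

Var(S+A) = 2 + 2·0.28 = 2.560.
True-score variance = ρ_S + ρ_A + 2·0.28, so 0.7773 = (0.68 + ρ_A + 0.56) / 2.560.
ρ_A = 0.7773·2.560 − 0.68 − 0.56 = 0.750.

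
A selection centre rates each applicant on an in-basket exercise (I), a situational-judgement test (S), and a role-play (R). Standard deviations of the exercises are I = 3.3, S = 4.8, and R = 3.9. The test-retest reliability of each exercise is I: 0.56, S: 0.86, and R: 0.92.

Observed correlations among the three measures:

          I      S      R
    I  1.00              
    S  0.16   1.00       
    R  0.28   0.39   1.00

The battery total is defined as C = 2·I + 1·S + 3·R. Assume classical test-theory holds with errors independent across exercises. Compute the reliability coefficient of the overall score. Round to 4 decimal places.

0.8891

Var(C) = 2²·3.3² + 4.8² + 3²·3.9² + 2·[2·3.3·4.8·0.16 + 6·3.3·3.9·0.28 + 3·4.8·3.9·0.39] = 203.49 + 97.1856 = 300.676.
Because errors are independent across components, Cov(Tᵢ,Tⱼ) = Cov(Xᵢ,Xⱼ); the off-diagonal part of the true-score variance is the same as above.
True-score variance = [2²·3.3²·0.56 + 4.8²·0.86 + 3²·3.9²·0.92] + 97.1856 = 170.147 + 97.1856 = 267.332.
Reliability = 267.332 / 300.676 = 0.8891.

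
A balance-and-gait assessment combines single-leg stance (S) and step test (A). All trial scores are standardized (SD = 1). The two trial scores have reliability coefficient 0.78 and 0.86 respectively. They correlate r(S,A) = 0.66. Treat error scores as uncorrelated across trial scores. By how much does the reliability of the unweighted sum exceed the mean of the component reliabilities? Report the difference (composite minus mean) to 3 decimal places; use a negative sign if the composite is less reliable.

0.072

Var(sum) = 2 + 1.32 = 3.32; true-score variance = 1.64 + 1.32 = 2.96; composite reliability = 0.8916.
Mean component reliability = 0.8200.
Difference = 0.8916 − 0.8200 = 0.072.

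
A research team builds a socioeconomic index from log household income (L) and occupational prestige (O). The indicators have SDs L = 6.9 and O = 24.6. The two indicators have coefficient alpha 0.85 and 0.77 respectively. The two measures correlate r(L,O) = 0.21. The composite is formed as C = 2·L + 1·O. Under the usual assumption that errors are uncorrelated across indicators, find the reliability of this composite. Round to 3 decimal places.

0.821

Var(C) = 2²·6.9² + 24.6² + 2·[2·6.9·24.6·0.21] = 795.6 + 142.582 = 938.182.
Under uncorrelated errors the observed covariances equal the true-score covariances, so only the own-variance terms attenuate.
True-score variance = [2²·6.9²·0.85 + 24.6²·0.77] + 142.582 = 627.847 + 142.582 = 770.429.
Reliability = 770.429 / 938.182 = 0.821.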